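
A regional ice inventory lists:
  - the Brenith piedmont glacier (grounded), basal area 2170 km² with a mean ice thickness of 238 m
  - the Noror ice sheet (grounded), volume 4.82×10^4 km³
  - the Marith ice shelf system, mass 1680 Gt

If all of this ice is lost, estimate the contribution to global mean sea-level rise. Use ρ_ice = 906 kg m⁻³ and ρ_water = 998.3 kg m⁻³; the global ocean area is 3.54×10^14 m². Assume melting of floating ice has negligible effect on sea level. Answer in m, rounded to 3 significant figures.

≈ 0.125 m

Brenith: ice volume = 2170 km² × 238 m = 516.5 km³; 516.5 × (906/998.3) = 468.7 km³ of water.
Noror: 4.82×10^4 km³ × (906/998.3) = 4.374×10^4 km³ of water.
The Marith ice shelf system is floating and already displaces its own weight of water, so its melt adds essentially nothing to sea level.
Total added water ≈ 4.421×10^13 m³ over 3.54×10^14 m² → Δh = 0.125 m.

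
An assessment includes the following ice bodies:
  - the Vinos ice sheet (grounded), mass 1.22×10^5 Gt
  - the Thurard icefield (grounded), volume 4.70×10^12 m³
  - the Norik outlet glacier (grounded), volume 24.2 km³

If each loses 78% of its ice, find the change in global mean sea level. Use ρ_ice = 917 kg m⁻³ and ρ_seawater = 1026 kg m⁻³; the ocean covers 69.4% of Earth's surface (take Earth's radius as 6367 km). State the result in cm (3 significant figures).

Vinos: 0.78 × 1.22×10^5 Gt = 9.516×10^16 kg; dividing by ρ_w = 1026 kg m⁻³ gives 9.275×10^13 m³ of water.
Thurard: 0.78 × 4.70×10^12 m³ × (917/1026) = 3.277×10^12 m³ of water.
Norik: 0.78 × 24.2 km³ × (917/1026) = 16.87 km³ of water.
Total added water ≈ 9.604×10^13 m³ over 3.54×10^14 m² → Δh = 0.272 m = 27.2 cm.

≈ 27.2 cm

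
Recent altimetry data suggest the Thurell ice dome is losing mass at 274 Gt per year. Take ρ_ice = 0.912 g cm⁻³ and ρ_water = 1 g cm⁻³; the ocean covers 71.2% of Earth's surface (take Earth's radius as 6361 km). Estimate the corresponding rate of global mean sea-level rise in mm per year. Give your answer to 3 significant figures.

ρ_w = 1 g cm⁻³ = 1000 kg m⁻³. Annual water volume added = 274 Gt / ρ_w = 2.740×10^14 kg / 1000 kg m⁻³ = 2.740×10^11 m³.
Δh per year = 2.740×10^11 / 3.62×10^14 = 7.57×10^-4 m = 0.757 mm.

≈ 0.757 mm/yr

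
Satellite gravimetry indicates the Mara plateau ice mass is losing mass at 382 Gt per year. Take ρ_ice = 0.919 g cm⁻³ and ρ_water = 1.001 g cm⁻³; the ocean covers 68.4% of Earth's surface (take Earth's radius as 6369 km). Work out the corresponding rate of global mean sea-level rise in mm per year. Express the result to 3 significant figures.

≈ 1.09 mm/yr

ρ_w = 1.001 g cm⁻³ = 1001 kg m⁻³. Annual water volume added = 382 Gt / ρ_w = 3.820×10^14 kg / 1001 kg m⁻³ = 3.816×10^11 m³.
Δh per year = 3.816×10^11 / 3.49×10^14 = 1.09×10^-3 m = 1.09 mm.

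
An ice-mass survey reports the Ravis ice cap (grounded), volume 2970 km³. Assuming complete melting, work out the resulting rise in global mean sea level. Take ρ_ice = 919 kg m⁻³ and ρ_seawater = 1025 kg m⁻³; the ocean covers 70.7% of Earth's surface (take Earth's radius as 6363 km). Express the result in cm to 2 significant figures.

Ravis: 2970 km³ × (919/1025) = 2663 km³ of water.
Spread over 3.60×10^14 m² of ocean, Δh = 2.663×10^12 / 3.60×10^14 = 7.40×10^-3 m = 0.74 cm.

≈ 0.74 cm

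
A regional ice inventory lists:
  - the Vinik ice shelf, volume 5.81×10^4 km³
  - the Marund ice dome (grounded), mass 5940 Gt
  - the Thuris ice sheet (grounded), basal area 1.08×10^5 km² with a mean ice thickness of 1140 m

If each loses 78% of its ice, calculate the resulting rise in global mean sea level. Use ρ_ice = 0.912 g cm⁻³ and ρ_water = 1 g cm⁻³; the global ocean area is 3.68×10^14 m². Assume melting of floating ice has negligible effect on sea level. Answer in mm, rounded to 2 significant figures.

≈ 250 mm

The Vinik ice shelf is floating and already displaces its own weight of water, so its melt adds essentially nothing to sea level.
Marund: 0.78 × 5940 Gt = 4.633×10^15 kg; dividing by ρ_w = 1 g cm⁻³ = 1000 kg m⁻³ gives 4.633×10^12 m³ of water.
Thuris: ice volume = 1.08×10^5 km² × 1140 m = 1.231×10^5 km³; 0.78 × 1.231×10^5 × (912/1000) = 8.758×10^4 km³ of water.
Total added water ≈ 9.222×10^13 m³ over 3.68×10^14 m² → Δh = 0.251 m = 250 mm.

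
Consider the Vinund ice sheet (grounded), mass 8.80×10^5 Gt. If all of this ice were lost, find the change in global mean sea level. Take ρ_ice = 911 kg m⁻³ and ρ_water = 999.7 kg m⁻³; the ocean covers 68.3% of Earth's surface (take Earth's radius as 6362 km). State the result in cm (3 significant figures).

Vinund: 8.80×10^5 Gt = 8.800×10^17 kg; dividing by ρ_w = 999.7 kg m⁻³ gives 8.803×10^14 m³ of water.
Spread over 3.47×10^14 m² of ocean, Δh = 8.803×10^14 / 3.47×10^14 = 2.53 m = 253 cm.

≈ 253 cm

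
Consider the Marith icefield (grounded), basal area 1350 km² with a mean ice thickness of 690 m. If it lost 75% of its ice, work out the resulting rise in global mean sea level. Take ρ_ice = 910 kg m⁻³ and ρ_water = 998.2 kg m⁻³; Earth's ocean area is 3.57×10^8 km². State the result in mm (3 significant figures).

Marith: ice volume = 1350 km² × 690 m = 931.5 km³; 0.75 × 931.5 × (910/998.2) = 636.9 km³ of water.
Spread over 3.57×10^14 m² of ocean, Δh = 6.369×10^11 / 3.57×10^14 = 1.78×10^-3 m = 1.78 mm.

≈ 1.78 mm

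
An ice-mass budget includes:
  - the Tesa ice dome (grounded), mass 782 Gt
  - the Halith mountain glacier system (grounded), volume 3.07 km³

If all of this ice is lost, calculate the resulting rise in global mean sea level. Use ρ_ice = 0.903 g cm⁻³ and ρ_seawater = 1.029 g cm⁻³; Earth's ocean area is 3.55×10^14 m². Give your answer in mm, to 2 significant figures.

≈ 2.1 mm

Tesa: 782 Gt = 7.820×10^14 kg; dividing by ρ_w = 1.029 g cm⁻³ = 1029 kg m⁻³ gives 7.600×10^11 m³ of water.
Halith: 3.07 km³ × (903/1029) = 2.694 km³ of water.
Total added water ≈ 7.627×10^11 m³ over 3.55×10^14 m² → Δh = 2.15×10^-3 m = 2.1 mm.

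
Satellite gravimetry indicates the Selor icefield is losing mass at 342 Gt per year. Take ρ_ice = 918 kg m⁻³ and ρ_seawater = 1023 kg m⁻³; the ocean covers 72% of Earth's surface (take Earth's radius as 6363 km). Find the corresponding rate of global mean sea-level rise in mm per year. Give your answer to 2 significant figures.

ρ_w = 1023 kg m⁻³. Annual water volume added = 342 Gt / ρ_w = 3.420×10^14 kg / 1023 kg m⁻³ = 3.343×10^11 m³.
Δh per year = 3.343×10^11 / 3.66×10^14 = 9.13×10^-4 m = 0.91 mm.

≈ 0.91 mm/yr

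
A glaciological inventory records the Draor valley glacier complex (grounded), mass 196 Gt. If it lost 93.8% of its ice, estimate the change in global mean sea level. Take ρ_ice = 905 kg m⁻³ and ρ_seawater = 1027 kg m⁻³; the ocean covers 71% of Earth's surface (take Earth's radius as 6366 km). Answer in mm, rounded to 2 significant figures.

Draor: 0.938 × 196 Gt = 1.838×10^14 kg; dividing by ρ_w = 1027 kg m⁻³ gives 1.790×10^11 m³ of water.
Spread over 3.62×10^14 m² of ocean, Δh = 1.790×10^11 / 3.62×10^14 = 4.95×10^-4 m = 0.50 mm.

≈ 0.50 mm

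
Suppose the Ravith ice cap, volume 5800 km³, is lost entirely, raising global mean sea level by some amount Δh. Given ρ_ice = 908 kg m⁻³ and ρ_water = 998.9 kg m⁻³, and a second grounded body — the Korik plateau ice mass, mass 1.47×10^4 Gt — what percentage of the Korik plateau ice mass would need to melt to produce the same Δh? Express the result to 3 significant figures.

Equal sea-level rise means equal mass of meltwater, i.e. equal mass of ice lost.
Ice mass of Ravith: 5.266×10^15 kg; ice mass of Korik: 1.470×10^16 kg.
Fraction required = 5.266×10^15 / 1.470×10^16 = 0.358 → 35.8 %.

≈ 35.8 %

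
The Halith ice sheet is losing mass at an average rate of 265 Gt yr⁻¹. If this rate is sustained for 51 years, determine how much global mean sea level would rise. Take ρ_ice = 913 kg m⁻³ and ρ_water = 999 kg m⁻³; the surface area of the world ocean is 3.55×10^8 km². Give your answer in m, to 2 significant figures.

Total mass lost = 265 Gt/yr × 51 yr = 1.352×10^4 Gt = 1.352×10^16 kg.
ρ_w = 999 kg m⁻³, so water volume = 1.352×10^16 / 999 = 1.353×10^13 m³.
Δh = 1.353×10^13 / 3.55×10^14 = 0.0381 m.

≈ 0.038 m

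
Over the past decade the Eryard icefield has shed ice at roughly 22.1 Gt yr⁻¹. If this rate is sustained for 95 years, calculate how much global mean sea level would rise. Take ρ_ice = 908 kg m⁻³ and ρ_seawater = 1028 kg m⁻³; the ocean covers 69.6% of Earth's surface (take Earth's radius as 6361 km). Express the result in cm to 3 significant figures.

≈ 0.577 cm

Total mass lost = 22.1 Gt/yr × 95 yr = 2100 Gt = 2.100×10^15 kg.
ρ_w = 1028 kg m⁻³, so water volume = 2.100×10^15 / 1028 = 2.042×10^12 m³.
Δh = 2.042×10^12 / 3.54×10^14 = 5.77×10^-3 m = 0.577 cm.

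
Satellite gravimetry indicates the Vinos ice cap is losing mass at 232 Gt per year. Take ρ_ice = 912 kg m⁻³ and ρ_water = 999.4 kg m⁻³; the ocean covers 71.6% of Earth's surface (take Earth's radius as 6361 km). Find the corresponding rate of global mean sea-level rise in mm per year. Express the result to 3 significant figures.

≈ 0.638 mm/yr

ρ_w = 999.4 kg m⁻³. Annual water volume added = 232 Gt / ρ_w = 2.320×10^14 kg / 999.4 kg m⁻³ = 2.321×10^11 m³.
Δh per year = 2.321×10^11 / 3.64×10^14 = 6.38×10^-4 m = 0.638 mm.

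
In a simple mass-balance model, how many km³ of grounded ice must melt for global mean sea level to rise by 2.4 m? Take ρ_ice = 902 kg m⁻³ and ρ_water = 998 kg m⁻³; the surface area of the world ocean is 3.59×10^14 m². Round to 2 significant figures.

Required water volume = Δh × A = 2.4 m × 3.59×10^14 m² = 8.616×10^14 m³ = 8.616×10^5 km³.
Ice volume = water volume × ρ_w/ρ_ice = 8.616×10^5 × 998/902 = 9.5×10^5 km³.

≈ 9.5×10^5 km³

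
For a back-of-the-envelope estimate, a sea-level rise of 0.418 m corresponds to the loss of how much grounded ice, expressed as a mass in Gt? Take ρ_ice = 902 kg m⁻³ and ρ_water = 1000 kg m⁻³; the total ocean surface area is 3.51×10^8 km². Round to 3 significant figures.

≈ 1.47×10^5 Gt

Required water volume = Δh × A = 0.418 m × 3.51×10^14 m² = 1.467×10^14 m³.
ρ_w = 1000 kg m⁻³, so the mass of water = 1.467×10^14 m³ × 1000 kg m⁻³ = 1.467×10^17 kg = 1.47×10^5 Gt (and the same mass of ice, by conservation).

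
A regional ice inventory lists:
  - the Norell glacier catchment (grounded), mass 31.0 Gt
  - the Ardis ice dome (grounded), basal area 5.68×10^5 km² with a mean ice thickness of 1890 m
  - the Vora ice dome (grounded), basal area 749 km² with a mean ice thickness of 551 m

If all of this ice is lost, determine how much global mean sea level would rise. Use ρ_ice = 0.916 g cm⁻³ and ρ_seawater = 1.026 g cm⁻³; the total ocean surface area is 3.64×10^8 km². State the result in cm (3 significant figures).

≈ 263 cm

Norell: 31.0 Gt = 3.100×10^13 kg; dividing by ρ_w = 1.026 g cm⁻³ = 1026 kg m⁻³ gives 3.021×10^10 m³ of water.
Ardis: ice volume = 5.68×10^5 km² × 1890 m = 1.074×10^6 km³; 1.074×10^6 × (916/1026) = 9.584×10^5 km³ of water.
Vora: ice volume = 749 km² × 551 m = 412.7 km³; 412.7 × (916/1026) = 368.5 km³ of water.
Total added water ≈ 9.588×10^14 m³ over 3.64×10^14 m² → Δh = 2.63 m = 263 cm.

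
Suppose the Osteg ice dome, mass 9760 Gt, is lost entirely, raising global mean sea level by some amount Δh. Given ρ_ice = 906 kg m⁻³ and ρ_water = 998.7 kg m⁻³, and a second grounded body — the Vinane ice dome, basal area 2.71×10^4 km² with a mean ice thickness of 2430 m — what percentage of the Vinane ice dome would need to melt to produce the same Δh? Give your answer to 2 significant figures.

Equal sea-level rise means equal mass of meltwater, i.e. equal mass of ice lost.
Ice mass of Osteg: 9.760×10^15 kg; ice mass of Vinane: 5.966×10^16 kg.
Fraction required = 9.760×10^15 / 5.966×10^16 = 0.164 → 16 %.

≈ 16 %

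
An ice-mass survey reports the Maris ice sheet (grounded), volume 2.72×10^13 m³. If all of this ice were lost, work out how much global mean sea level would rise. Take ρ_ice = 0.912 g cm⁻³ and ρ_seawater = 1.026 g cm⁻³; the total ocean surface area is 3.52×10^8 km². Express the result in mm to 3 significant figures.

Maris: 2.72×10^13 m³ × (912/1026) = 2.418×10^13 m³ of water.
Spread over 3.52×10^14 m² of ocean, Δh = 2.418×10^13 / 3.52×10^14 = 0.0687 m = 68.7 mm.

≈ 68.7 mm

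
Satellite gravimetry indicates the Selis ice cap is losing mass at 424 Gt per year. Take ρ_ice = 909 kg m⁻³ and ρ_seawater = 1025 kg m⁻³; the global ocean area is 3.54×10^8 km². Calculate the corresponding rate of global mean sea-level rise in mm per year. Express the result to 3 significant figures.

ρ_w = 1025 kg m⁻³. Annual water volume added = 424 Gt / ρ_w = 4.240×10^14 kg / 1025 kg m⁻³ = 4.137×10^11 m³.
Δh per year = 4.137×10^11 / 3.54×10^14 = 1.17×10^-3 m = 1.17 mm.

≈ 1.17 mm/yr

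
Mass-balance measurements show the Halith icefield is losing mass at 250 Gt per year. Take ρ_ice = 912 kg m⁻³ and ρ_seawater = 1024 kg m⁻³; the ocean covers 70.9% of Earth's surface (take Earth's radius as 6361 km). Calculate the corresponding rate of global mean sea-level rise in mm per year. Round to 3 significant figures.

ρ_w = 1024 kg m⁻³. Annual water volume added = 250 Gt / ρ_w = 2.500×10^14 kg / 1024 kg m⁻³ = 2.441×10^11 m³.
Δh per year = 2.441×10^11 / 3.61×10^14 = 6.77×10^-4 m = 0.677 mm.

≈ 0.677 mm/yr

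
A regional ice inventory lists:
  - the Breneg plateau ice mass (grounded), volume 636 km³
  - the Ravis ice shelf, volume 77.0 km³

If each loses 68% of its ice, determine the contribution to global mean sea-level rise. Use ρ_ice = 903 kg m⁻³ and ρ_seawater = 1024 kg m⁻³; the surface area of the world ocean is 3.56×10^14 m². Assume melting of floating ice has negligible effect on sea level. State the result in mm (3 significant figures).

Breneg: 0.68 × 636 km³ × (903/1024) = 381.4 km³ of water.
The Ravis ice shelf is floating and already displaces its own weight of water, so its melt adds essentially nothing to sea level.
Total added water ≈ 3.814×10^11 m³ over 3.56×10^14 m² → Δh = 1.07×10^-3 m = 1.07 mm.

≈ 1.07 mm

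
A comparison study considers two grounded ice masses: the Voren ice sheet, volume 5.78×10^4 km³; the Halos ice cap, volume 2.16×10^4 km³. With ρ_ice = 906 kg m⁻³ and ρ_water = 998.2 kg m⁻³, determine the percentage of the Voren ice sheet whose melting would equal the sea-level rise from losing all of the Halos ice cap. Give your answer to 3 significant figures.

≈ 37.4 %

Equal sea-level rise means equal mass of meltwater, i.e. equal mass of ice lost.
Ice mass of Halos: 1.957×10^16 kg; ice mass of Voren: 5.237×10^16 kg.
Fraction required = 1.957×10^16 / 5.237×10^16 = 0.374 → 37.4 %.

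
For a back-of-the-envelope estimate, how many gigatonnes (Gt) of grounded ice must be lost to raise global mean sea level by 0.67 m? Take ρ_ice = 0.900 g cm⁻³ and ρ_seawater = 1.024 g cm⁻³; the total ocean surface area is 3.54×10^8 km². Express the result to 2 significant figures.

≈ 2.4×10^5 Gt

Required water volume = Δh × A = 0.67 m × 3.54×10^14 m² = 2.372×10^14 m³.
ρ_w = 1.024 g cm⁻³ = 1024 kg m⁻³, so the mass of water = 2.372×10^14 m³ × 1024 kg m⁻³ = 2.429×10^17 kg = 2.4×10^5 Gt (and the same mass of ice, by conservation).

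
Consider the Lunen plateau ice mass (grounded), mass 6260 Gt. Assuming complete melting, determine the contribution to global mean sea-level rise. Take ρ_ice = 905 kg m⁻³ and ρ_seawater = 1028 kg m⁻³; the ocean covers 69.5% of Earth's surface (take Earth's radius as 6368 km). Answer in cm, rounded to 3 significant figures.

Lunen: 6260 Gt = 6.260×10^15 kg; dividing by ρ_w = 1028 kg m⁻³ gives 6.089×10^12 m³ of water.
Spread over 3.54×10^14 m² of ocean, Δh = 6.089×10^12 / 3.54×10^14 = 0.0172 m = 1.72 cm.

≈ 1.72 cm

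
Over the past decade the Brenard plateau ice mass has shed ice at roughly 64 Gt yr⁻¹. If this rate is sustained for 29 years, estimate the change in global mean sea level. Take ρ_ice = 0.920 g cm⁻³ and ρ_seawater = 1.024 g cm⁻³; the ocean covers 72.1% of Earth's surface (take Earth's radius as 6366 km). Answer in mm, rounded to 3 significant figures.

≈ 4.94 mm

Total mass lost = 64 Gt/yr × 29 yr = 1856 Gt = 1.856×10^15 kg.
ρ_w = 1.024 g cm⁻³ = 1024 kg m⁻³, so water volume = 1.856×10^15 / 1024 = 1.812×10^12 m³.
Δh = 1.812×10^12 / 3.67×10^14 = 4.94×10^-3 m = 4.94 mm.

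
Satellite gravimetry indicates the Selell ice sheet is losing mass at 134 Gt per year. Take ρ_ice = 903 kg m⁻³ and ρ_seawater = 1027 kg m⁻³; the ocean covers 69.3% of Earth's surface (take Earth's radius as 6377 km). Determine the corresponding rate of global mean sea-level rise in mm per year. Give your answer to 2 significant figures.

ρ_w = 1027 kg m⁻³. Annual water volume added = 134 Gt / ρ_w = 1.340×10^14 kg / 1027 kg m⁻³ = 1.305×10^11 m³.
Δh per year = 1.305×10^11 / 3.54×10^14 = 3.68×10^-4 m = 0.37 mm.

≈ 0.37 mm/yr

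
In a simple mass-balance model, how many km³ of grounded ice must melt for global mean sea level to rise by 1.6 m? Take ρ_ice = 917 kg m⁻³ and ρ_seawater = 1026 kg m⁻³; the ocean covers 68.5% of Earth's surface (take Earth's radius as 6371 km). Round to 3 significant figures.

Required water volume = Δh × A = 1.6 m × 3.49×10^14 m² = 5.590×10^14 m³ = 5.590×10^5 km³.
Ice volume = water volume × ρ_w/ρ_ice = 5.590×10^5 × 1026/917 = 6.25×10^5 km³.

≈ 6.25×10^5 km³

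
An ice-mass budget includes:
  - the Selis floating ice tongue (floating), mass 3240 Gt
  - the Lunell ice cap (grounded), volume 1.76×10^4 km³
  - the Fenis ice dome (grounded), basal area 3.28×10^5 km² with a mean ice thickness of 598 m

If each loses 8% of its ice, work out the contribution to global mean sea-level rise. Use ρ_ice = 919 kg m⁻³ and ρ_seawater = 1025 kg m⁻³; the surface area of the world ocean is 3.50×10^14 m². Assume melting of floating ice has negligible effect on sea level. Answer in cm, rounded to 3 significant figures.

≈ 4.38 cm

The Selis floating ice tongue is floating and already displaces its own weight of water, so its melt adds essentially nothing to sea level.
Lunell: 0.08 × 1.76×10^4 km³ × (919/1025) = 1262 km³ of water.
Fenis: ice volume = 3.28×10^5 km² × 598 m = 1.961×10^5 km³; 0.08 × 1.961×10^5 × (919/1025) = 1.407×10^4 km³ of water.
Total added water ≈ 1.533×10^13 m³ over 3.50×10^14 m² → Δh = 0.0438 m = 4.38 cm.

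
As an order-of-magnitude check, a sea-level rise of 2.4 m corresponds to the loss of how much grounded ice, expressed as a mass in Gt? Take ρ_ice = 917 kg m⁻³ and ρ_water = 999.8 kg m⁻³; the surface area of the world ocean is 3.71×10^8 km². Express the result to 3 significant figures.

Required water volume = Δh × A = 2.4 m × 3.71×10^14 m² = 8.904×10^14 m³.
ρ_w = 999.8 kg m⁻³, so the mass of water = 8.904×10^14 m³ × 999.8 kg m⁻³ = 8.902×10^17 kg = 8.90×10^5 Gt (and the same mass of ice, by conservation).

≈ 8.90×10^5 Gt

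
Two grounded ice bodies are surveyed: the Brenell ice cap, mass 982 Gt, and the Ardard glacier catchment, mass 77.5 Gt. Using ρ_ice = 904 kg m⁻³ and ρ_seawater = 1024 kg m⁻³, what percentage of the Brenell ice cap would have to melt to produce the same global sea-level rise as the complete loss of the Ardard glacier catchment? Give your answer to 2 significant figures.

Equal sea-level rise means equal mass of meltwater, i.e. equal mass of ice lost.
Ice mass of Ardard: 7.750×10^13 kg; ice mass of Brenell: 9.820×10^14 kg.
Fraction required = 7.750×10^13 / 9.820×10^14 = 0.0789 → 7.9 %.

≈ 7.9 %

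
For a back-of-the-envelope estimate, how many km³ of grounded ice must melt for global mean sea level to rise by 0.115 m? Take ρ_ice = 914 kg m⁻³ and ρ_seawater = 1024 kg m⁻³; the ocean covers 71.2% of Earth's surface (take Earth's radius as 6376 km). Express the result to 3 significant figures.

≈ 4.69×10^4 km³

Required water volume = Δh × A = 0.115 m × 3.64×10^14 m² = 4.183×10^13 m³ = 4.183×10^4 km³.
Ice volume = water volume × ρ_w/ρ_ice = 4.183×10^4 × 1024/914 = 4.69×10^4 km³.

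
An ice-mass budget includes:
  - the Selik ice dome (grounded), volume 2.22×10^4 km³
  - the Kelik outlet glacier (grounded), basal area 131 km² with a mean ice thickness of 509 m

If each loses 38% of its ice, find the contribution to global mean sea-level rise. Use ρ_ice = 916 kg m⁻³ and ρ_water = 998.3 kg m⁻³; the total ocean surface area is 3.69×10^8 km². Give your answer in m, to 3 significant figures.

Selik: 0.38 × 2.22×10^4 km³ × (916/998.3) = 7741 km³ of water.
Kelik: ice volume = 131 km² × 509 m = 66.68 km³; 0.38 × 66.68 × (916/998.3) = 23.25 km³ of water.
Total added water ≈ 7.764×10^12 m³ over 3.69×10^14 m² → Δh = 0.0210 m.

≈ 0.0210 m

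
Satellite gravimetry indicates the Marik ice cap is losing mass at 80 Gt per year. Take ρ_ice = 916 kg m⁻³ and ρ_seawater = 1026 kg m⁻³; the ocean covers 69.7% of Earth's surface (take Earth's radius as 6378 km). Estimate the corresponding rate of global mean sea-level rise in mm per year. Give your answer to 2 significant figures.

≈ 0.22 mm/yr

ρ_w = 1026 kg m⁻³. Annual water volume added = 80 Gt / ρ_w = 8.000×10^13 kg / 1026 kg m⁻³ = 7.797×10^10 m³.
Δh per year = 7.797×10^10 / 3.56×10^14 = 2.19×10^-4 m = 0.22 mm.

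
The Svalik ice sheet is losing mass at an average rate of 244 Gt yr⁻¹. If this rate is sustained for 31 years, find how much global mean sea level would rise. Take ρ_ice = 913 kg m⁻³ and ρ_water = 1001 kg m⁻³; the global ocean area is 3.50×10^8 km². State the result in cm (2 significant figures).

≈ 2.2 cm

Total mass lost = 244 Gt/yr × 31 yr = 7564 Gt = 7.564×10^15 kg.
ρ_w = 1001 kg m⁻³, so water volume = 7.564×10^15 / 1001 = 7.556×10^12 m³.
Δh = 7.556×10^12 / 3.50×10^14 = 0.0216 m = 2.2 cm.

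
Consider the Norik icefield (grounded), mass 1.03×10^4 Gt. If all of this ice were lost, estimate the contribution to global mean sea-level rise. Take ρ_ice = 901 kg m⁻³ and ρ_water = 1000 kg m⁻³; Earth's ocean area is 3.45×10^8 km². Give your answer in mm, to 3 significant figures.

≈ 29.9 mm

Norik: 1.03×10^4 Gt = 1.030×10^16 kg; dividing by ρ_w = 1000 kg m⁻³ gives 1.030×10^13 m³ of water.
Spread over 3.45×10^14 m² of ocean, Δh = 1.030×10^13 / 3.45×10^14 = 0.0299 m = 29.9 mm.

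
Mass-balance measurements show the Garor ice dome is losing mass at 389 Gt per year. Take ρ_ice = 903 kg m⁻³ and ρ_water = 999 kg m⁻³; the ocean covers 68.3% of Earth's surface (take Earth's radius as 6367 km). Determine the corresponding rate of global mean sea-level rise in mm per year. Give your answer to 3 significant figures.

≈ 1.12 mm/yr

ρ_w = 999 kg m⁻³. Annual water volume added = 389 Gt / ρ_w = 3.890×10^14 kg / 999 kg m⁻³ = 3.894×10^11 m³.
Δh per year = 3.894×10^11 / 3.48×10^14 = 1.12×10^-3 m = 1.12 mm.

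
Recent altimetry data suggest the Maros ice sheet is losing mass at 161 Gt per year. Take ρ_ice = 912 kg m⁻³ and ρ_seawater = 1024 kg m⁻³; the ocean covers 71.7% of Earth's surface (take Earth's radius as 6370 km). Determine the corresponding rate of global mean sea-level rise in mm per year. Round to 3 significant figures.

ρ_w = 1024 kg m⁻³. Annual water volume added = 161 Gt / ρ_w = 1.610×10^14 kg / 1024 kg m⁻³ = 1.572×10^11 m³.
Δh per year = 1.572×10^11 / 3.66×10^14 = 4.30×10^-4 m = 0.430 mm.

≈ 0.430 mm/yr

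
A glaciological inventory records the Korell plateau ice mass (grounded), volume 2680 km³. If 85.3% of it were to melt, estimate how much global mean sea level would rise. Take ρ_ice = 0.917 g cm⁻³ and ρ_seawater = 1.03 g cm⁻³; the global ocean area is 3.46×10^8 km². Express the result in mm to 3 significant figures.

Korell: 0.853 × 2680 km³ × (917/1030) = 2035 km³ of water.
Spread over 3.46×10^14 m² of ocean, Δh = 2.035×10^12 / 3.46×10^14 = 5.88×10^-3 m = 5.88 mm.

≈ 5.88 mm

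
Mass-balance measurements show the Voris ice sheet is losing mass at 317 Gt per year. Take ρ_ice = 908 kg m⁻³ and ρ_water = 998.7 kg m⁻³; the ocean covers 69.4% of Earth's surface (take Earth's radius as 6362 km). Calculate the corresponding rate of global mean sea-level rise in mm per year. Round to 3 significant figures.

≈ 0.899 mm/yr

ρ_w = 998.7 kg m⁻³. Annual water volume added = 317 Gt / ρ_w = 3.170×10^14 kg / 998.7 kg m⁻³ = 3.174×10^11 m³.
Δh per year = 3.174×10^11 / 3.53×10^14 = 8.99×10^-4 m = 0.899 mm.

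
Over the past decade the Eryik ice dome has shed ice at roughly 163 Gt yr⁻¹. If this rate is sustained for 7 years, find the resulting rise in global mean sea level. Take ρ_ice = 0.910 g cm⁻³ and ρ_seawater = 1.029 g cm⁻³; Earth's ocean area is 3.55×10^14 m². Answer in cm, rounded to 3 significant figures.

Total mass lost = 163 Gt/yr × 7 yr = 1141 Gt = 1.141×10^15 kg.
ρ_w = 1.029 g cm⁻³ = 1029 kg m⁻³, so water volume = 1.141×10^15 / 1029 = 1.109×10^12 m³.
Δh = 1.109×10^12 / 3.55×10^14 = 3.12×10^-3 m = 0.312 cm.

≈ 0.312 cm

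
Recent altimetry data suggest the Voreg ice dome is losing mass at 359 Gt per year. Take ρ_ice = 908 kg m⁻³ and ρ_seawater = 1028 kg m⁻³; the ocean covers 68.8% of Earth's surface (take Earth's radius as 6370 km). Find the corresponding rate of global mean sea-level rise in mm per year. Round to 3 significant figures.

≈ 0.995 mm/yr

ρ_w = 1028 kg m⁻³. Annual water volume added = 359 Gt / ρ_w = 3.590×10^14 kg / 1028 kg m⁻³ = 3.492×10^11 m³.
Δh per year = 3.492×10^11 / 3.51×10^14 = 9.95×10^-4 m = 0.995 mm.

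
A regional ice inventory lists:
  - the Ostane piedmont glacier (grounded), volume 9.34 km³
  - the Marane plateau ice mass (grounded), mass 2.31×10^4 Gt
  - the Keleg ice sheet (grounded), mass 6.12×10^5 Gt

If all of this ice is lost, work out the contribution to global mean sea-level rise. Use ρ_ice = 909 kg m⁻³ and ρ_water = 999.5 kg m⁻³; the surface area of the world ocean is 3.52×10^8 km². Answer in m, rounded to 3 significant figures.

Ostane: 9.34 km³ × (909/999.5) = 8.494 km³ of water.
Marane: 2.31×10^4 Gt = 2.310×10^16 kg; dividing by ρ_w = 999.5 kg m⁻³ gives 2.311×10^13 m³ of water.
Keleg: 6.12×10^5 Gt = 6.120×10^17 kg; dividing by ρ_w = 999.5 kg m⁻³ gives 6.123×10^14 m³ of water.
Total added water ≈ 6.354×10^14 m³ over 3.52×10^14 m² → Δh = 1.81 m.

≈ 1.81 m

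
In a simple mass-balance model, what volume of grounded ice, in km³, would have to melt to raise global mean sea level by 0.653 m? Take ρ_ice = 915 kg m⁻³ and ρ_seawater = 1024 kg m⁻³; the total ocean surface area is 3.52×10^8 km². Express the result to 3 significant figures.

Required water volume = Δh × A = 0.653 m × 3.52×10^14 m² = 2.299×10^14 m³ = 2.299×10^5 km³.
Ice volume = water volume × ρ_w/ρ_ice = 2.299×10^5 × 1024/915 = 2.57×10^5 km³.

≈ 2.57×10^5 km³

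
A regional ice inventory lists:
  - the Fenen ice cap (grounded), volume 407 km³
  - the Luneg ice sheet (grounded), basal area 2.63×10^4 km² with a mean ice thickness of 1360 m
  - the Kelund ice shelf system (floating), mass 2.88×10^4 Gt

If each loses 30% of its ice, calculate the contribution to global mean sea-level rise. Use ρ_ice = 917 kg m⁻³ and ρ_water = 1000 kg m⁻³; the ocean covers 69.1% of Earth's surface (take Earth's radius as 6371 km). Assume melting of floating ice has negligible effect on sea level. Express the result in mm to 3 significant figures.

Fenen: 0.3 × 407 km³ × (917/1000) = 112.0 km³ of water.
Luneg: ice volume = 2.63×10^4 km² × 1360 m = 3.577×10^4 km³; 0.3 × 3.577×10^4 × (917/1000) = 9840 km³ of water.
The Kelund ice shelf system is floating and already displaces its own weight of water, so its melt adds essentially nothing to sea level.
Total added water ≈ 9.952×10^12 m³ over 3.52×10^14 m² → Δh = 0.0282 m = 28.2 mm.

≈ 28.2 mm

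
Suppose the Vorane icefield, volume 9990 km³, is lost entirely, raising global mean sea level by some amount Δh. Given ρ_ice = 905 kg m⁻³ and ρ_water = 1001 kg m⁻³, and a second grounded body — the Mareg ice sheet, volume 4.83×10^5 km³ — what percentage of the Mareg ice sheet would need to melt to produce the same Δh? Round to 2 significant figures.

Equal sea-level rise means equal mass of meltwater, i.e. equal mass of ice lost.
Ice mass of Vorane: 9.041×10^15 kg; ice mass of Mareg: 4.371×10^17 kg.
Fraction required = 9.041×10^15 / 4.371×10^17 = 0.0207 → 2.1 %.

≈ 2.1 %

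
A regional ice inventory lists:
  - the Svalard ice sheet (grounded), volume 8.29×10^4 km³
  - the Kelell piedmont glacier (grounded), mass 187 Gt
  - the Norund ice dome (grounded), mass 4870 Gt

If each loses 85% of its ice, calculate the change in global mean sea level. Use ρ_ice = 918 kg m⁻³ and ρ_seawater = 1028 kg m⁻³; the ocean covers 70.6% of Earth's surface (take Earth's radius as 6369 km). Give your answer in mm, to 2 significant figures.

Svalard: 0.85 × 8.29×10^4 km³ × (918/1028) = 6.292×10^4 km³ of water.
Kelell: 0.85 × 187 Gt = 1.590×10^14 kg; dividing by ρ_w = 1028 kg m⁻³ gives 1.546×10^11 m³ of water.
Norund: 0.85 × 4870 Gt = 4.140×10^15 kg; dividing by ρ_w = 1028 kg m⁻³ gives 4.027×10^12 m³ of water.
Total added water ≈ 6.711×10^13 m³ over 3.60×10^14 m² → Δh = 0.186 m = 190 mm.

≈ 190 mm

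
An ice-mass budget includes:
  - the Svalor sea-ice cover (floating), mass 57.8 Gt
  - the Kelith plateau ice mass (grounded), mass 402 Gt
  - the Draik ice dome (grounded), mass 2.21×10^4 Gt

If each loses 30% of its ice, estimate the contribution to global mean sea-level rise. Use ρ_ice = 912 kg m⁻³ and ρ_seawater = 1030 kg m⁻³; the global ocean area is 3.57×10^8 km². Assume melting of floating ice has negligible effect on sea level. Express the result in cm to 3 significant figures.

≈ 1.84 cm

The Svalor sea-ice cover is floating and already displaces its own weight of water, so its melt adds essentially nothing to sea level.
Kelith: 0.3 × 402 Gt = 1.206×10^14 kg; dividing by ρ_w = 1030 kg m⁻³ gives 1.171×10^11 m³ of water.
Draik: 0.3 × 2.21×10^4 Gt = 6.630×10^15 kg; dividing by ρ_w = 1030 kg m⁻³ gives 6.437×10^12 m³ of water.
Total added water ≈ 6.554×10^12 m³ over 3.57×10^14 m² → Δh = 0.0184 m = 1.84 cm.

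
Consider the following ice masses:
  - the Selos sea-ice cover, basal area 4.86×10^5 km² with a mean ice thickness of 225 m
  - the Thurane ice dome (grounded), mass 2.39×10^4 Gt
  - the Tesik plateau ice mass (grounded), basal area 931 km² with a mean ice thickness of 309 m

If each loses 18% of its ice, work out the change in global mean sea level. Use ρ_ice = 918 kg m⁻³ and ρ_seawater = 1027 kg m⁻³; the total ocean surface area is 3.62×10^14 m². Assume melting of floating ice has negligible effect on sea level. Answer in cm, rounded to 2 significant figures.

≈ 1.2 cm

The Selos sea-ice cover is floating and already displaces its own weight of water, so its melt adds essentially nothing to sea level.
Thurane: 0.18 × 2.39×10^4 Gt = 4.302×10^15 kg; dividing by ρ_w = 1027 kg m⁻³ gives 4.189×10^12 m³ of water.
Tesik: ice volume = 931 km² × 309 m = 287.7 km³; 0.18 × 287.7 × (918/1027) = 46.29 km³ of water.
Total added water ≈ 4.235×10^12 m³ over 3.62×10^14 m² → Δh = 0.0117 m = 1.2 cm.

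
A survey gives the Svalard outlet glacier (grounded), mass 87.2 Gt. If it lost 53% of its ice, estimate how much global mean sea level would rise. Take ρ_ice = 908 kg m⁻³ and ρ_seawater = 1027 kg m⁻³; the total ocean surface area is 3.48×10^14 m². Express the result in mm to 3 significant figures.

≈ 0.129 mm

Svalard: 0.53 × 87.2 Gt = 4.622×10^13 kg; dividing by ρ_w = 1027 kg m⁻³ gives 4.500×10^10 m³ of water.
Spread over 3.48×10^14 m² of ocean, Δh = 4.500×10^10 / 3.48×10^14 = 1.29×10^-4 m = 0.129 mm.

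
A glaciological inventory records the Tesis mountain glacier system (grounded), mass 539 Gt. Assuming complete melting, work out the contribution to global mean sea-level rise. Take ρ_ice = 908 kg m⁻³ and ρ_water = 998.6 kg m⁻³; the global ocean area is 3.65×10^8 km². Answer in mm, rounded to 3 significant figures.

Tesis: 539 Gt = 5.390×10^14 kg; dividing by ρ_w = 998.6 kg m⁻³ gives 5.398×10^11 m³ of water.
Spread over 3.65×10^14 m² of ocean, Δh = 5.398×10^11 / 3.65×10^14 = 1.48×10^-3 m = 1.48 mm.

≈ 1.48 mm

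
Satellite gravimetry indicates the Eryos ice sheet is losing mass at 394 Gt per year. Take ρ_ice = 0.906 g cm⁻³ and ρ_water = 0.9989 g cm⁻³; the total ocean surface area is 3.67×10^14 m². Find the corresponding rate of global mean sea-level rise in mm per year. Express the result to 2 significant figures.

ρ_w = 0.9989 g cm⁻³ = 998.9 kg m⁻³. Annual water volume added = 394 Gt / ρ_w = 3.940×10^14 kg / 998.9 kg m⁻³ = 3.944×10^11 m³.
Δh per year = 3.944×10^11 / 3.67×10^14 = 1.07×10^-3 m = 1.1 mm.

≈ 1.1 mm/yr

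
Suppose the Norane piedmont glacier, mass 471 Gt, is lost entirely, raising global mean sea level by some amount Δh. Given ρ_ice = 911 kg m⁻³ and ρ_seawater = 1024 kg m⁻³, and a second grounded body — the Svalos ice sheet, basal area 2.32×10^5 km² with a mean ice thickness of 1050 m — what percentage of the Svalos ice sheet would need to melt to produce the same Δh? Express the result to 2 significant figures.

≈ 0.21 %

Equal sea-level rise means equal mass of meltwater, i.e. equal mass of ice lost.
Ice mass of Norane: 4.710×10^14 kg; ice mass of Svalos: 2.219×10^17 kg.
Fraction required = 4.710×10^14 / 2.219×10^17 = 2.12×10^-3 → 0.21 %.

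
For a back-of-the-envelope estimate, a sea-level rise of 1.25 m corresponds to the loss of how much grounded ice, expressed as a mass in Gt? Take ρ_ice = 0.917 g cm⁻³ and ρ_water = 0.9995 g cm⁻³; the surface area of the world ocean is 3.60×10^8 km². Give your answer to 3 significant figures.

Required water volume = Δh × A = 1.25 m × 3.60×10^14 m² = 4.500×10^14 m³.
ρ_w = 0.9995 g cm⁻³ = 999.5 kg m⁻³, so the mass of water = 4.500×10^14 m³ × 999.5 kg m⁻³ = 4.498×10^17 kg = 4.50×10^5 Gt (and the same mass of ice, by conservation).

≈ 4.50×10^5 Gt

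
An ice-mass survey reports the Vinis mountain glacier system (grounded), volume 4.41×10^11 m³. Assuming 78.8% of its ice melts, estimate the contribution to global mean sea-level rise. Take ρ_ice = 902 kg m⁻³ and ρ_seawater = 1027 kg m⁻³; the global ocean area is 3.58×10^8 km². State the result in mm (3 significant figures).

≈ 0.853 mm

Vinis: 0.788 × 4.41×10^11 m³ × (902/1027) = 3.052×10^11 m³ of water.
Spread over 3.58×10^14 m² of ocean, Δh = 3.052×10^11 / 3.58×10^14 = 8.53×10^-4 m = 0.853 mm.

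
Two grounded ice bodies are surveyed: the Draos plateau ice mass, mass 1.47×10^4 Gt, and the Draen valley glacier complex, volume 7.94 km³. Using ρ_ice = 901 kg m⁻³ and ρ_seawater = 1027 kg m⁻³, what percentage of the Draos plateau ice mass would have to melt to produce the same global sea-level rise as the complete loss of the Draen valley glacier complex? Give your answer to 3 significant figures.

Equal sea-level rise means equal mass of meltwater, i.e. equal mass of ice lost.
Ice mass of Draen: 7.154×10^12 kg; ice mass of Draos: 1.470×10^16 kg.
Fraction required = 7.154×10^12 / 1.470×10^16 = 4.87×10^-4 → 0.0487 %.

≈ 0.0487 %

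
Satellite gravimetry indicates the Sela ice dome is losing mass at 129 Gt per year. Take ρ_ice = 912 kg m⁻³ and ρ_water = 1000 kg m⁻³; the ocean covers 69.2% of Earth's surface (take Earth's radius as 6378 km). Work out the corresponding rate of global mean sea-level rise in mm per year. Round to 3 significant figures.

≈ 0.365 mm/yr

ρ_w = 1000 kg m⁻³. Annual water volume added = 129 Gt / ρ_w = 1.290×10^14 kg / 1000 kg m⁻³ = 1.290×10^11 m³.
Δh per year = 1.290×10^11 / 3.54×10^14 = 3.65×10^-4 m = 0.365 mm.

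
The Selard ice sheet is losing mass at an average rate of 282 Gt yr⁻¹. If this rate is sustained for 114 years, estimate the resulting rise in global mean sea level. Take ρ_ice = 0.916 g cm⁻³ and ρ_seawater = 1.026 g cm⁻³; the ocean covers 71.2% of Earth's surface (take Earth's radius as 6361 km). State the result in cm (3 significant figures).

Total mass lost = 282 Gt/yr × 114 yr = 3.215×10^4 Gt = 3.215×10^16 kg.
ρ_w = 1.026 g cm⁻³ = 1026 kg m⁻³, so water volume = 3.215×10^16 / 1026 = 3.133×10^13 m³.
Δh = 3.133×10^13 / 3.62×10^14 = 0.0865 m = 8.65 cm.

≈ 8.65 cm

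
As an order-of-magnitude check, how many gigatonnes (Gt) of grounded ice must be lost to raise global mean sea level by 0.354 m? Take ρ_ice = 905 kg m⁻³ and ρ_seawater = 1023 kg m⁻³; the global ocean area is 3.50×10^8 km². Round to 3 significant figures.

≈ 1.27×10^5 Gt

Required water volume = Δh × A = 0.354 m × 3.50×10^14 m² = 1.239×10^14 m³.
ρ_w = 1023 kg m⁻³, so the mass of water = 1.239×10^14 m³ × 1023 kg m⁻³ = 1.267×10^17 kg = 1.27×10^5 Gt (and the same mass of ice, by conservation).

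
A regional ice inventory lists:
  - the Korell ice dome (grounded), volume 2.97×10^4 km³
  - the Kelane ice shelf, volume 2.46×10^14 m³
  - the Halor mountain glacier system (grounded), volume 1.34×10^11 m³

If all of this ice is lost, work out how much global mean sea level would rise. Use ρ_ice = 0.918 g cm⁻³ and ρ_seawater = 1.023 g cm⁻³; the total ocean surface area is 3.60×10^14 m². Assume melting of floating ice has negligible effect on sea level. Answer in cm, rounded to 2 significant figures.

≈ 7.4 cm

Korell: 2.97×10^4 km³ × (918/1023) = 2.665×10^4 km³ of water.
The Kelane ice shelf is floating and already displaces its own weight of water, so its melt adds essentially nothing to sea level.
Halor: 1.34×10^11 m³ × (918/1023) = 1.202×10^11 m³ of water.
Total added water ≈ 2.677×10^13 m³ over 3.60×10^14 m² → Δh = 0.0744 m = 7.4 cm.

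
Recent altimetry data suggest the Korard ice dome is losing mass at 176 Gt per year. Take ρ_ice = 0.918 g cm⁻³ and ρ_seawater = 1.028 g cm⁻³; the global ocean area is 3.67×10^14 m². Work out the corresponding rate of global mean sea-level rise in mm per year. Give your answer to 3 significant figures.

ρ_w = 1.028 g cm⁻³ = 1028 kg m⁻³. Annual water volume added = 176 Gt / ρ_w = 1.760×10^14 kg / 1028 kg m⁻³ = 1.712×10^11 m³.
Δh per year = 1.712×10^11 / 3.67×10^14 = 4.67×10^-4 m = 0.467 mm.

≈ 0.467 mm/yr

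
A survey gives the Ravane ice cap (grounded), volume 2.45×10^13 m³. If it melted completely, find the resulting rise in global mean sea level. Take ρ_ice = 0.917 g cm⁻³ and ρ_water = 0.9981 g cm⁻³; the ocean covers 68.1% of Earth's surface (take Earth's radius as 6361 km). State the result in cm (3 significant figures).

≈ 6.50 cm

Ravane: 2.45×10^13 m³ × (917/998.1) = 2.251×10^13 m³ of water.
Spread over 3.46×10^14 m² of ocean, Δh = 2.251×10^13 / 3.46×10^14 = 0.0650 m = 6.50 cm.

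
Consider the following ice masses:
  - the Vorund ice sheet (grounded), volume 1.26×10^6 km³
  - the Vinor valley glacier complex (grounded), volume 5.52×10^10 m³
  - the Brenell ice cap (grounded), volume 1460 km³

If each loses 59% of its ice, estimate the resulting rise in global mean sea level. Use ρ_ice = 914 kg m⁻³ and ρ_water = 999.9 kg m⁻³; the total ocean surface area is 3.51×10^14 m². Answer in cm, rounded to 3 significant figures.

Vorund: 0.59 × 1.26×10^6 km³ × (914/999.9) = 6.795×10^5 km³ of water.
Vinor: 0.59 × 5.52×10^10 m³ × (914/999.9) = 2.977×10^10 m³ of water.
Brenell: 0.59 × 1460 km³ × (914/999.9) = 787.4 km³ of water.
Total added water ≈ 6.804×10^14 m³ over 3.51×10^14 m² → Δh = 1.94 m = 194 cm.

≈ 194 cm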